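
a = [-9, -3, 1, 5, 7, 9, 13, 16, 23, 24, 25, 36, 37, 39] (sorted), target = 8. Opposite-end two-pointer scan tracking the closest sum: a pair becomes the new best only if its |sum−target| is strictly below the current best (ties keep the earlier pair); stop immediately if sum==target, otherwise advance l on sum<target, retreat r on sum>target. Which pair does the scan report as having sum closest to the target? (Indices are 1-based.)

pair (1, 7) with sum 8 (|Δ|=0)

[1,14] -9+39=30 d=22 * → r--
[1,13] -9+37=28 d=20 * → r--
[1,12] -9+36=27 d=19 * → r--
[1,11] -9+25=16 d=8 * → r--
[1,10] -9+24=15 d=7 * → r--
[1,9] -9+23=14 d=6 * → r--
[1,8] -9+16=7 d=1 * → l++
[2,8] -3+16=13 d=5 → r--
[2,7] -3+13=10 d=2 → r--
[2,6] -3+9=6 d=2 → l++
[3,6] 1+9=10 d=2 → r--
[3,5] 1+7=8 d=0 * → stop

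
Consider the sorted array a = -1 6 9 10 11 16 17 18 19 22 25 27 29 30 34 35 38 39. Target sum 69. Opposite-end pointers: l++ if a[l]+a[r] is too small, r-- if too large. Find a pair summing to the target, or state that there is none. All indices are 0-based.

(30, 39)

[0,17] -1+39=38 <69 → l++
[1,17] 6+39=45 <69 → l++
[2,17] 9+39=48 <69 → l++
[3,17] 10+39=49 <69 → l++
[4,17] 11+39=50 <69 → l++
[5,17] 16+39=55 <69 → l++
[6,17] 17+39=56 <69 → l++
[7,17] 18+39=57 <69 → l++
[8,17] 19+39=58 <69 → l++
[9,17] 22+39=61 <69 → l++
[10,17] 25+39=64 <69 → l++
[11,17] 27+39=66 <69 → l++
[12,17] 29+39=68 <69 → l++
[13,17] 30+39=69 → found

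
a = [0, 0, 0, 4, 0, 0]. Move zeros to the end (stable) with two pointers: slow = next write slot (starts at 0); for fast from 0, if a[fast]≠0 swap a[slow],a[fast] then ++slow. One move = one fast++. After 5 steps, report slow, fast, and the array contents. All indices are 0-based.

slow=1, fast=5, a=[4, 0, 0, 0, 0, 0]

(s=0,f=0) a[fast]=0 → fast++
(s=0,f=1) a[fast]=0 → fast++
(s=0,f=2) a[fast]=0 → fast++
(s=0,f=3) a[fast]=4≠0 swap→a[0]=4 → slow++,fast++
(s=1,f=4) a[fast]=0 → fast++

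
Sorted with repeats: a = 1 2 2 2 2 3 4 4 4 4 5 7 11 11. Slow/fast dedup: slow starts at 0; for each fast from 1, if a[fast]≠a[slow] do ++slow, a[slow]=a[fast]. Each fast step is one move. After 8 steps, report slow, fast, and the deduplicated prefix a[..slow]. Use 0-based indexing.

(s=0,f=1) a[fast]=2≠a[slow]=1 write a[1]=2 → slow++,fast++
(s=1,f=2) a[fast]=2=a[slow] dup → fast++
(s=1,f=3) a[fast]=2=a[slow] dup → fast++
(s=1,f=4) a[fast]=2=a[slow] dup → fast++
(s=1,f=5) a[fast]=3≠a[slow]=2 write a[2]=3 → slow++,fast++
(s=2,f=6) a[fast]=4≠a[slow]=3 write a[3]=4 → slow++,fast++
(s=3,f=7) a[fast]=4=a[slow] dup → fast++
(s=3,f=8) a[fast]=4=a[slow] dup → fast++

slow=3, fast=9, prefix=[1, 2, 3, 4]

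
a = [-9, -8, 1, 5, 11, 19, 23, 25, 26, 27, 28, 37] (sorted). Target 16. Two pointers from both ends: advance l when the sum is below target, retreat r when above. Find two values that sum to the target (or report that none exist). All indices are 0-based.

[0,11] -9+37=28 >16 → r--
[0,10] -9+28=19 >16 → r--
[0,9] -9+27=18 >16 → r--
[0,8] -9+26=17 >16 → r--
[0,7] -9+25=16 → found

(-9, 25)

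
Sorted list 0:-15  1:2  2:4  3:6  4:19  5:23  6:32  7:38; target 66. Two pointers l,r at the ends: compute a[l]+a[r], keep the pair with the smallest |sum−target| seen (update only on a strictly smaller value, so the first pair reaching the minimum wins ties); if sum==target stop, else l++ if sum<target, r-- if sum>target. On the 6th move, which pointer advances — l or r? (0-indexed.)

l

[0,7] -15+38=23 d=43 * → l++
[1,7] 2+38=40 d=26 * → l++
[2,7] 4+38=42 d=24 * → l++
[3,7] 6+38=44 d=22 * → l++
[4,7] 19+38=57 d=9 * → l++
[5,7] 23+38=61 d=5 * → l++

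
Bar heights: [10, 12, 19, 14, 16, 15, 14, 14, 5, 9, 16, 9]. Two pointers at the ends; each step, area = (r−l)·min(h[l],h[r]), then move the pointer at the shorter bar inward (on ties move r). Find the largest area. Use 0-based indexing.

l=0 r=11: min(10,9)*11=99 best=99 *, r--
l=0 r=10: min(10,16)*10=100 best=100 *, l++
l=1 r=10: min(12,16)*9=108 best=108 *, l++
l=2 r=10: min(19,16)*8=128 best=128 *, r--
l=2 r=9: min(19,9)*7=63 best=128, r--
l=2 r=8: min(19,5)*6=30 best=128, r--
l=2 r=7: min(19,14)*5=70 best=128, r--
l=2 r=6: min(19,14)*4=56 best=128, r--
l=2 r=5: min(19,15)*3=45 best=128, r--
l=2 r=4: min(19,16)*2=32 best=128, r--
l=2 r=3: min(19,14)*1=14 best=128, r--

max area = 128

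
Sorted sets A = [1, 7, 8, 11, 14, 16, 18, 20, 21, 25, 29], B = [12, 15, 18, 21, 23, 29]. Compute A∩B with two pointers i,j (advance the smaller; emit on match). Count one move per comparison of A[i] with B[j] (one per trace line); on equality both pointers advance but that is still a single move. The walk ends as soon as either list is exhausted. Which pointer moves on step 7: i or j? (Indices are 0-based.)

j

i=0 j=0: 1<12, i++
i=1 j=0: 7<12, i++
i=2 j=0: 8<12, i++
i=3 j=0: 11<12, i++
i=4 j=0: 14>12, j++
i=4 j=1: 14<15, i++
i=5 j=1: 16>15, j++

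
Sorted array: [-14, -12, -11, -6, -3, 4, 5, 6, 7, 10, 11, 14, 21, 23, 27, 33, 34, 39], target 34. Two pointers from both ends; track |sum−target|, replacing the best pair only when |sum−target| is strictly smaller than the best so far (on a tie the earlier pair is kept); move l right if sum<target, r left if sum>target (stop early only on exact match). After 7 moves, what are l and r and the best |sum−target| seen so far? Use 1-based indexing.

l=1 r=18: -14+39=25 d=9 *, l++
l=2 r=18: -12+39=27 d=7 *, l++
l=3 r=18: -11+39=28 d=6 *, l++
l=4 r=18: -6+39=33 d=1 *, l++
l=5 r=18: -3+39=36 d=2, r--
l=5 r=17: -3+34=31 d=3, l++
l=6 r=17: 4+34=38 d=4, r--

l=6, r=16, best |Δ|=1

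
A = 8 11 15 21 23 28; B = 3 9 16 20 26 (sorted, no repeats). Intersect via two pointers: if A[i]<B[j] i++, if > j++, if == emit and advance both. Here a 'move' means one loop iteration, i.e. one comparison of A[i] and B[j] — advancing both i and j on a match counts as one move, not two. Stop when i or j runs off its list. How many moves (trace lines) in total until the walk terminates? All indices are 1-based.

i=1 j=1: 8>3, j++
i=1 j=2: 8<9, i++
i=2 j=2: 11>9, j++
i=2 j=3: 11<16, i++
i=3 j=3: 15<16, i++
i=4 j=3: 21>16, j++
i=4 j=4: 21>20, j++
i=4 j=5: 21<26, i++
i=5 j=5: 23<26, i++
i=6 j=5: 28>26, j++

10 moves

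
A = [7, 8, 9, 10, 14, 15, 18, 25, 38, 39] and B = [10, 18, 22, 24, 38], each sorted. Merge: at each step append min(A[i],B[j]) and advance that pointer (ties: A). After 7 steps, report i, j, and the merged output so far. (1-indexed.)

i=1 j=1: A[i]=7<=B[j]=10 take 7, i++
i=2 j=1: A[i]=8<=B[j]=10 take 8, i++
i=3 j=1: A[i]=9<=B[j]=10 take 9, i++
i=4 j=1: A[i]=10<=B[j]=10 take 10, i++
i=5 j=1: A[i]=14>B[j]=10 take 10, j++
i=5 j=2: A[i]=14<=B[j]=18 take 14, i++
i=6 j=2: A[i]=15<=B[j]=18 take 15, i++

i=7, j=2, merged so far=[7, 8, 9, 10, 10, 14, 15]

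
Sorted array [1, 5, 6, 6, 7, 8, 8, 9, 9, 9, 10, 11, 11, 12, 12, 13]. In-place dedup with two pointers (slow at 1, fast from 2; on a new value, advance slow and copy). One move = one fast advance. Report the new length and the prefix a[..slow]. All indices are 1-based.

length 10; prefix = [1, 5, 6, 7, 8, 9, 10, 11, 12, 13]

slow=1 fast=2: a[fast]=5≠a[slow]=1 write a[2]=5, slow++,fast++
slow=2 fast=3: a[fast]=6≠a[slow]=5 write a[3]=6, slow++,fast++
slow=3 fast=4: a[fast]=6=a[slow] dup, fast++
slow=3 fast=5: a[fast]=7≠a[slow]=6 write a[4]=7, slow++,fast++
slow=4 fast=6: a[fast]=8≠a[slow]=7 write a[5]=8, slow++,fast++
slow=5 fast=7: a[fast]=8=a[slow] dup, fast++
slow=5 fast=8: a[fast]=9≠a[slow]=8 write a[6]=9, slow++,fast++
slow=6 fast=9: a[fast]=9=a[slow] dup, fast++
slow=6 fast=10: a[fast]=9=a[slow] dup, fast++
slow=6 fast=11: a[fast]=10≠a[slow]=9 write a[7]=10, slow++,fast++
slow=7 fast=12: a[fast]=11≠a[slow]=10 write a[8]=11, slow++,fast++
slow=8 fast=13: a[fast]=11=a[slow] dup, fast++
slow=8 fast=14: a[fast]=12≠a[slow]=11 write a[9]=12, slow++,fast++
slow=9 fast=15: a[fast]=12=a[slow] dup, fast++
slow=9 fast=16: a[fast]=13≠a[slow]=12 write a[10]=13, slow++,fast++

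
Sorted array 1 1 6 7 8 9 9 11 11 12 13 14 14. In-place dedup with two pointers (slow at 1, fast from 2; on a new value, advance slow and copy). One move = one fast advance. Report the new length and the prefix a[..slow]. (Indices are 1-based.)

slow=1 fast=2: a[fast]=1=a[slow] dup, fast++
slow=1 fast=3: a[fast]=6≠a[slow]=1 write a[2]=6, slow++,fast++
slow=2 fast=4: a[fast]=7≠a[slow]=6 write a[3]=7, slow++,fast++
slow=3 fast=5: a[fast]=8≠a[slow]=7 write a[4]=8, slow++,fast++
slow=4 fast=6: a[fast]=9≠a[slow]=8 write a[5]=9, slow++,fast++
slow=5 fast=7: a[fast]=9=a[slow] dup, fast++
slow=5 fast=8: a[fast]=11≠a[slow]=9 write a[6]=11, slow++,fast++
slow=6 fast=9: a[fast]=11=a[slow] dup, fast++
slow=6 fast=10: a[fast]=12≠a[slow]=11 write a[7]=12, slow++,fast++
slow=7 fast=11: a[fast]=13≠a[slow]=12 write a[8]=13, slow++,fast++
slow=8 fast=12: a[fast]=14≠a[slow]=13 write a[9]=14, slow++,fast++
slow=9 fast=13: a[fast]=14=a[slow] dup, fast++

length 9; prefix = [1, 6, 7, 8, 9, 11, 12, 13, 14]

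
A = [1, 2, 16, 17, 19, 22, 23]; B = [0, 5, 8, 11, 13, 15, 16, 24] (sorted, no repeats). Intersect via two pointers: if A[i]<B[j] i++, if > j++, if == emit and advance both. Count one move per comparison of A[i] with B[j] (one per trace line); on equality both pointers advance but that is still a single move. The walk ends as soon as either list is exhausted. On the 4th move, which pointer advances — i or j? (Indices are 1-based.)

j

[i=1,j=1] 1>0 → j++
[i=1,j=2] 1<5 → i++
[i=2,j=2] 2<5 → i++
[i=3,j=2] 16>5 → j++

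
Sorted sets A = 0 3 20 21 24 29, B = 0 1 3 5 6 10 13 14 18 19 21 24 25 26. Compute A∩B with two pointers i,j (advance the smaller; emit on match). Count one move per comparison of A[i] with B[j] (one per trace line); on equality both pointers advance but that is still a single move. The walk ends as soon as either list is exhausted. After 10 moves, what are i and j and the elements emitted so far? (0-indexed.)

i=2, j=10, emitted=[0, 3]

i=0 j=0: 0==0 emit, i++,j++
i=1 j=1: 3>1, j++
i=1 j=2: 3==3 emit, i++,j++
i=2 j=3: 20>5, j++
i=2 j=4: 20>6, j++
i=2 j=5: 20>10, j++
i=2 j=6: 20>13, j++
i=2 j=7: 20>14, j++
i=2 j=8: 20>18, j++
i=2 j=9: 20>19, j++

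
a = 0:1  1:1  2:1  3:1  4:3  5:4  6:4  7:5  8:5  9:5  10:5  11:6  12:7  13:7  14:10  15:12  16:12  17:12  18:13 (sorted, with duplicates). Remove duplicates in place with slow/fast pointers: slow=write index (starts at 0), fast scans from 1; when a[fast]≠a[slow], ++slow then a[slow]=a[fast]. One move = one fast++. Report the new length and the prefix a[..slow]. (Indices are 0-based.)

length 9; prefix = [1, 3, 4, 5, 6, 7, 10, 12, 13]

(s=0,f=1) a[fast]=1=a[slow] dup → fast++
(s=0,f=2) a[fast]=1=a[slow] dup → fast++
(s=0,f=3) a[fast]=1=a[slow] dup → fast++
(s=0,f=4) a[fast]=3≠a[slow]=1 write a[1]=3 → slow++,fast++
(s=1,f=5) a[fast]=4≠a[slow]=3 write a[2]=4 → slow++,fast++
(s=2,f=6) a[fast]=4=a[slow] dup → fast++
(s=2,f=7) a[fast]=5≠a[slow]=4 write a[3]=5 → slow++,fast++
(s=3,f=8) a[fast]=5=a[slow] dup → fast++
(s=3,f=9) a[fast]=5=a[slow] dup → fast++
(s=3,f=10) a[fast]=5=a[slow] dup → fast++
(s=3,f=11) a[fast]=6≠a[slow]=5 write a[4]=6 → slow++,fast++
(s=4,f=12) a[fast]=7≠a[slow]=6 write a[5]=7 → slow++,fast++
(s=5,f=13) a[fast]=7=a[slow] dup → fast++
(s=5,f=14) a[fast]=10≠a[slow]=7 write a[6]=10 → slow++,fast++
(s=6,f=15) a[fast]=12≠a[slow]=10 write a[7]=12 → slow++,fast++
(s=7,f=16) a[fast]=12=a[slow] dup → fast++
(s=7,f=17) a[fast]=12=a[slow] dup → fast++
(s=7,f=18) a[fast]=13≠a[slow]=12 write a[8]=13 → slow++,fast++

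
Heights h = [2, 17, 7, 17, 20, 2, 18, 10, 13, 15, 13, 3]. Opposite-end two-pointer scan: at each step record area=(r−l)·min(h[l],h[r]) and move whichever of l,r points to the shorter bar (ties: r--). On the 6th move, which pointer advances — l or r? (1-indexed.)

r

l=1 r=12: min(2,3)*11=22 best=22 *, l++
l=2 r=12: min(17,3)*10=30 best=30 *, r--
l=2 r=11: min(17,13)*9=117 best=117 *, r--
l=2 r=10: min(17,15)*8=120 best=120 *, r--
l=2 r=9: min(17,13)*7=91 best=120, r--
l=2 r=8: min(17,10)*6=60 best=120, r--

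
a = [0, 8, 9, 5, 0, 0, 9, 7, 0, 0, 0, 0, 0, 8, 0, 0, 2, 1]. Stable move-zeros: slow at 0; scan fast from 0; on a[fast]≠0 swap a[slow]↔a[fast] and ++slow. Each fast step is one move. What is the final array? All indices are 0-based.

[8, 9, 5, 9, 7, 8, 2, 1, 0, 0, 0, 0, 0, 0, 0, 0, 0, 0]

(s=0,f=0) a[fast]=0 → fast++
(s=0,f=1) a[fast]=8≠0 swap→a[0]=8 → slow++,fast++
(s=1,f=2) a[fast]=9≠0 swap→a[1]=9 → slow++,fast++
(s=2,f=3) a[fast]=5≠0 swap→a[2]=5 → slow++,fast++
(s=3,f=4) a[fast]=0 → fast++
(s=3,f=5) a[fast]=0 → fast++
(s=3,f=6) a[fast]=9≠0 swap→a[3]=9 → slow++,fast++
(s=4,f=7) a[fast]=7≠0 swap→a[4]=7 → slow++,fast++
(s=5,f=8) a[fast]=0 → fast++
(s=5,f=9) a[fast]=0 → fast++
(s=5,f=10) a[fast]=0 → fast++
(s=5,f=11) a[fast]=0 → fast++
(s=5,f=12) a[fast]=0 → fast++
(s=5,f=13) a[fast]=8≠0 swap→a[5]=8 → slow++,fast++
(s=6,f=14) a[fast]=0 → fast++
(s=6,f=15) a[fast]=0 → fast++
(s=6,f=16) a[fast]=2≠0 swap→a[6]=2 → slow++,fast++
(s=7,f=17) a[fast]=1≠0 swap→a[7]=1 → slow++,fast++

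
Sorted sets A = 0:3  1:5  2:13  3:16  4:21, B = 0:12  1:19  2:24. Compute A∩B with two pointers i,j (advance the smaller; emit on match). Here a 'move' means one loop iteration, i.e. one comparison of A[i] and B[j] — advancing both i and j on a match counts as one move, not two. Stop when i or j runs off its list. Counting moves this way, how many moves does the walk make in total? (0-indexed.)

i=0 j=0: 3<12, i++
i=1 j=0: 5<12, i++
i=2 j=0: 13>12, j++
i=2 j=1: 13<19, i++
i=3 j=1: 16<19, i++
i=4 j=1: 21>19, j++
i=4 j=2: 21<24, i++

7 moves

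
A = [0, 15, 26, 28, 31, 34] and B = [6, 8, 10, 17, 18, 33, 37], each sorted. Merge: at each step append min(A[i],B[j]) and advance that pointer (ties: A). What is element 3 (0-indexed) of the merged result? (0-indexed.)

merged[3] = 10

[i=0,j=0] A[i]=0<=B[j]=6 take 0 → i++
[i=1,j=0] A[i]=15>B[j]=6 take 6 → j++
[i=1,j=1] A[i]=15>B[j]=8 take 8 → j++
[i=1,j=2] A[i]=15>B[j]=10 take 10 → j++
[i=1,j=3] A[i]=15<=B[j]=17 take 15 → i++
[i=2,j=3] A[i]=26>B[j]=17 take 17 → j++
[i=2,j=4] A[i]=26>B[j]=18 take 18 → j++
[i=2,j=5] A[i]=26<=B[j]=33 take 26 → i++
[i=3,j=5] A[i]=28<=B[j]=33 take 28 → i++
[i=4,j=5] A[i]=31<=B[j]=33 take 31 → i++
[i=5,j=5] A[i]=34>B[j]=33 take 33 → j++
[i=5,j=6] A[i]=34<=B[j]=37 take 34 → i++
[i=6,j=6] A done, take B[j]=37 → j++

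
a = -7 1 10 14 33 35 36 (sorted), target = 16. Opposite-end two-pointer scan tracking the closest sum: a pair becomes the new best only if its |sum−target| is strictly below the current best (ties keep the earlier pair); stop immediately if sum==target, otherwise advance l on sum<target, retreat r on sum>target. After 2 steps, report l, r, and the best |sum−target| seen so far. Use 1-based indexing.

l=1, r=5, best |Δ|=12

l=1 r=7: -7+36=29 d=13 *, r--
l=1 r=6: -7+35=28 d=12 *, r--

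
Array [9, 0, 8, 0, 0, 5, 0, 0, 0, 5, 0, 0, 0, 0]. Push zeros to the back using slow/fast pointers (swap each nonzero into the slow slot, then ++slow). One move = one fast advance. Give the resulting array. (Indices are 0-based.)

(s=0,f=0) a[fast]=9≠0 swap→a[0]=9 → slow++,fast++
(s=1,f=1) a[fast]=0 → fast++
(s=1,f=2) a[fast]=8≠0 swap→a[1]=8 → slow++,fast++
(s=2,f=3) a[fast]=0 → fast++
(s=2,f=4) a[fast]=0 → fast++
(s=2,f=5) a[fast]=5≠0 swap→a[2]=5 → slow++,fast++
(s=3,f=6) a[fast]=0 → fast++
(s=3,f=7) a[fast]=0 → fast++
(s=3,f=8) a[fast]=0 → fast++
(s=3,f=9) a[fast]=5≠0 swap→a[3]=5 → slow++,fast++
(s=4,f=10) a[fast]=0 → fast++
(s=4,f=11) a[fast]=0 → fast++
(s=4,f=12) a[fast]=0 → fast++
(s=4,f=13) a[fast]=0 → fast++

[9, 8, 5, 5, 0, 0, 0, 0, 0, 0, 0, 0, 0, 0]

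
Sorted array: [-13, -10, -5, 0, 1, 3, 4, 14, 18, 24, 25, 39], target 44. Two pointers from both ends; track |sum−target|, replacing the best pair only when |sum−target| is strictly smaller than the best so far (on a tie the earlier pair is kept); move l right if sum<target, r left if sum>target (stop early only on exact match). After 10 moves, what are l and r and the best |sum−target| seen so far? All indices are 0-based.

l=9, r=10, best |Δ|=1

l=0 r=11: -13+39=26 d=18 *, l++
l=1 r=11: -10+39=29 d=15 *, l++
l=2 r=11: -5+39=34 d=10 *, l++
l=3 r=11: 0+39=39 d=5 *, l++
l=4 r=11: 1+39=40 d=4 *, l++
l=5 r=11: 3+39=42 d=2 *, l++
l=6 r=11: 4+39=43 d=1 *, l++
l=7 r=11: 14+39=53 d=9, r--
l=7 r=10: 14+25=39 d=5, l++
l=8 r=10: 18+25=43 d=1, l++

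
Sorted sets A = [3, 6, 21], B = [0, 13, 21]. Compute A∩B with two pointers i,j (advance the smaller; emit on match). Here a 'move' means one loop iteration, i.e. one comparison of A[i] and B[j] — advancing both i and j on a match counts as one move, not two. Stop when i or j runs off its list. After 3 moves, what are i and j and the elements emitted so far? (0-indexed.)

i=0 j=0: 3>0, j++
i=0 j=1: 3<13, i++
i=1 j=1: 6<13, i++

i=2, j=1, emitted=[]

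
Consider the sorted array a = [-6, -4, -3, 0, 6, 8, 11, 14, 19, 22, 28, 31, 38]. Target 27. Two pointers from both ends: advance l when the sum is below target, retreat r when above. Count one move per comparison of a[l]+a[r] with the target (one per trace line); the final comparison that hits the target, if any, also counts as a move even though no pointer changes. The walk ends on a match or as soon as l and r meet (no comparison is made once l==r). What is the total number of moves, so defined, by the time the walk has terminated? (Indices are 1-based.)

3 moves

l=1 r=13: -6+38=32 >27, r--
l=1 r=12: -6+31=25 <27, l++
l=2 r=12: -4+31=27, found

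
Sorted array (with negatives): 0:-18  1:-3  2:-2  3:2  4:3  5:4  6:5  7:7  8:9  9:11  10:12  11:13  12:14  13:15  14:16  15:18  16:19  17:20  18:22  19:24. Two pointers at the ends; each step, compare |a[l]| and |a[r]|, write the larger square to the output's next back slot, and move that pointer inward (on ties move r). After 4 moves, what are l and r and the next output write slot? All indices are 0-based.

l=0 r=19: |-18|<=|24| out[19]=576, r--
l=0 r=18: |-18|<=|22| out[18]=484, r--
l=0 r=17: |-18|<=|20| out[17]=400, r--
l=0 r=16: |-18|<=|19| out[16]=361, r--

l=0, r=15, next write slot=15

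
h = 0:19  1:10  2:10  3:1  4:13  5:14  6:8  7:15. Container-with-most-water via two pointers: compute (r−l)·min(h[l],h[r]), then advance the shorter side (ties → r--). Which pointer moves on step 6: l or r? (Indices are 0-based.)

l=0 r=7: min(19,15)*7=105 best=105 *, r--
l=0 r=6: min(19,8)*6=48 best=105, r--
l=0 r=5: min(19,14)*5=70 best=105, r--
l=0 r=4: min(19,13)*4=52 best=105, r--
l=0 r=3: min(19,1)*3=3 best=105, r--
l=0 r=2: min(19,10)*2=20 best=105, r--

r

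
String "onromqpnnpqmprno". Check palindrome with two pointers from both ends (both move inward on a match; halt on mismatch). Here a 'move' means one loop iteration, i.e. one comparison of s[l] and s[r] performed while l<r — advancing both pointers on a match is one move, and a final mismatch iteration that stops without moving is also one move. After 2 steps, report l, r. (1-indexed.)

[1,16] 'o'=='o' → l++,r--
[2,15] 'n'=='n' → l++,r--

l=3, r=14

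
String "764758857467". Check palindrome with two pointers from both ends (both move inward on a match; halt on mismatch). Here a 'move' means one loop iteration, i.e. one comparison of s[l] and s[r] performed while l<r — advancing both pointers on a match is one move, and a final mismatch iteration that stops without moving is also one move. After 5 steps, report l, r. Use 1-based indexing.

[1,12] '7'=='7' → l++,r--
[2,11] '6'=='6' → l++,r--
[3,10] '4'=='4' → l++,r--
[4,9] '7'=='7' → l++,r--
[5,8] '5'=='5' → l++,r--

l=6, r=7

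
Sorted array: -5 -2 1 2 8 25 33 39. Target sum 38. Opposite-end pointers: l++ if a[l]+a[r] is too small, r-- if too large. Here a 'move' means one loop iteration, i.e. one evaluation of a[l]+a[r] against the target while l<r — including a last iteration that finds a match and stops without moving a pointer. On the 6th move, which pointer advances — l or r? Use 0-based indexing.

r

[0,7] -5+39=34 <38 → l++
[1,7] -2+39=37 <38 → l++
[2,7] 1+39=40 >38 → r--
[2,6] 1+33=34 <38 → l++
[3,6] 2+33=35 <38 → l++
[4,6] 8+33=41 >38 → r--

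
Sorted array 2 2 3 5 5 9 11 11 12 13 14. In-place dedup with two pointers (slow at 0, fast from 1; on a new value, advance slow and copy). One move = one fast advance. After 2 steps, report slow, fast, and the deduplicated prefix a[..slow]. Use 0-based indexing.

(s=0,f=1) a[fast]=2=a[slow] dup → fast++
(s=0,f=2) a[fast]=3≠a[slow]=2 write a[1]=3 → slow++,fast++

slow=1, fast=3, prefix=[2, 3]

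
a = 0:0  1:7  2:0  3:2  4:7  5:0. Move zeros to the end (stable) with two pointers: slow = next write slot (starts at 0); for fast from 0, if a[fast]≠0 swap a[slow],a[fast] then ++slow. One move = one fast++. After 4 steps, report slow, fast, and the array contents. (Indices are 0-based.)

(s=0,f=0) a[fast]=0 → fast++
(s=0,f=1) a[fast]=7≠0 swap→a[0]=7 → slow++,fast++
(s=1,f=2) a[fast]=0 → fast++
(s=1,f=3) a[fast]=2≠0 swap→a[1]=2 → slow++,fast++

slow=2, fast=4, a=[7, 2, 0, 0, 7, 0]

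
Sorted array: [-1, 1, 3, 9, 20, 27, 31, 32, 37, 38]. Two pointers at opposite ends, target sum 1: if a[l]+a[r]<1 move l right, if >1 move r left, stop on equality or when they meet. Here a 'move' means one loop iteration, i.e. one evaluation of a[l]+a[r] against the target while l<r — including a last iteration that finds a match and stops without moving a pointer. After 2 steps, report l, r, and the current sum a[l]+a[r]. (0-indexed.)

l=0, r=7, sum=31

l=0 r=9: -1+38=37 >1, r--
l=0 r=8: -1+37=36 >1, r--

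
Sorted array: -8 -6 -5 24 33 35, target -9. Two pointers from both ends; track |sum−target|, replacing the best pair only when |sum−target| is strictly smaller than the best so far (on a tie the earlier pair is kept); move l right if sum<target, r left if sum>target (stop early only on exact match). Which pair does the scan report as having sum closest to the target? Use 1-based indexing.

[1,6] -8+35=27 d=36 * → r--
[1,5] -8+33=25 d=34 * → r--
[1,4] -8+24=16 d=25 * → r--
[1,3] -8+-5=-13 d=4 * → l++
[2,3] -6+-5=-11 d=2 * → l++

pair (-6, -5) with sum -11 (|Δ|=2)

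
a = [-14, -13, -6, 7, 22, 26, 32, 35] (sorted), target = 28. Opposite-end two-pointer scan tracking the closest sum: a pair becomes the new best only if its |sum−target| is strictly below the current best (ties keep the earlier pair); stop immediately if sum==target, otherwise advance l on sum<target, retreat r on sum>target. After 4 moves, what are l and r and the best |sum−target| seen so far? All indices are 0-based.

[0,7] -14+35=21 d=7 * → l++
[1,7] -13+35=22 d=6 * → l++
[2,7] -6+35=29 d=1 * → r--
[2,6] -6+32=26 d=2 → l++

l=3, r=6, best |Δ|=1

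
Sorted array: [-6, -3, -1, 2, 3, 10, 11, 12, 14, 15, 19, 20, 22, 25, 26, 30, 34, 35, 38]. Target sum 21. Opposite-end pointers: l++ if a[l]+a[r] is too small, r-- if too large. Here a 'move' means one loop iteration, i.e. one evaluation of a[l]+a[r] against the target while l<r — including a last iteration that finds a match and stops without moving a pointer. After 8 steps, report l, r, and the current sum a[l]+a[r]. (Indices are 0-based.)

l=0 r=18: -6+38=32 >21, r--
l=0 r=17: -6+35=29 >21, r--
l=0 r=16: -6+34=28 >21, r--
l=0 r=15: -6+30=24 >21, r--
l=0 r=14: -6+26=20 <21, l++
l=1 r=14: -3+26=23 >21, r--
l=1 r=13: -3+25=22 >21, r--
l=1 r=12: -3+22=19 <21, l++

l=2, r=12, sum=21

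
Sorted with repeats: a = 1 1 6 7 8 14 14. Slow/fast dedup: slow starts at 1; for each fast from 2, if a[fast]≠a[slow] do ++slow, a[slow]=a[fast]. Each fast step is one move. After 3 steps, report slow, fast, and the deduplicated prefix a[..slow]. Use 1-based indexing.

slow=1 fast=2: a[fast]=1=a[slow] dup, fast++
slow=1 fast=3: a[fast]=6≠a[slow]=1 write a[2]=6, slow++,fast++
slow=2 fast=4: a[fast]=7≠a[slow]=6 write a[3]=7, slow++,fast++

slow=3, fast=5, prefix=[1, 6, 7]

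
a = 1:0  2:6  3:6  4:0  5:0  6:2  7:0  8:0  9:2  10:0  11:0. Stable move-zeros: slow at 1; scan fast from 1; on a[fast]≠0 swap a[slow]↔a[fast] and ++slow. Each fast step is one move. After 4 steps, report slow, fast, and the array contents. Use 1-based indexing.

(s=1,f=1) a[fast]=0 → fast++
(s=1,f=2) a[fast]=6≠0 swap→a[1]=6 → slow++,fast++
(s=2,f=3) a[fast]=6≠0 swap→a[2]=6 → slow++,fast++
(s=3,f=4) a[fast]=0 → fast++

slow=3, fast=5, a=[6, 6, 0, 0, 0, 2, 0, 0, 2, 0, 0]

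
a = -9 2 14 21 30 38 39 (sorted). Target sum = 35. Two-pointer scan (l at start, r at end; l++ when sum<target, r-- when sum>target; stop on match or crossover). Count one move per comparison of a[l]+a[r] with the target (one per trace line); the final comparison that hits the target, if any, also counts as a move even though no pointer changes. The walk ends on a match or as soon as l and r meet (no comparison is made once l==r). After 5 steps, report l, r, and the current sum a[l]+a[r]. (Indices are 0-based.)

l=0 r=6: -9+39=30 <35, l++
l=1 r=6: 2+39=41 >35, r--
l=1 r=5: 2+38=40 >35, r--
l=1 r=4: 2+30=32 <35, l++
l=2 r=4: 14+30=44 >35, r--

l=2, r=3, sum=35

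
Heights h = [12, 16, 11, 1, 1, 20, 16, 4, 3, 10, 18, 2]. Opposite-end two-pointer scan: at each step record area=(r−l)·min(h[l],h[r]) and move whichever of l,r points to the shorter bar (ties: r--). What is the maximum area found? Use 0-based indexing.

max area = 144

l=0 r=11: min(12,2)*11=22 best=22 *, r--
l=0 r=10: min(12,18)*10=120 best=120 *, l++
l=1 r=10: min(16,18)*9=144 best=144 *, l++
l=2 r=10: min(11,18)*8=88 best=144, l++
l=3 r=10: min(1,18)*7=7 best=144, l++
l=4 r=10: min(1,18)*6=6 best=144, l++
l=5 r=10: min(20,18)*5=90 best=144, r--
l=5 r=9: min(20,10)*4=40 best=144, r--
l=5 r=8: min(20,3)*3=9 best=144, r--
l=5 r=7: min(20,4)*2=8 best=144, r--
l=5 r=6: min(20,16)*1=16 best=144, r--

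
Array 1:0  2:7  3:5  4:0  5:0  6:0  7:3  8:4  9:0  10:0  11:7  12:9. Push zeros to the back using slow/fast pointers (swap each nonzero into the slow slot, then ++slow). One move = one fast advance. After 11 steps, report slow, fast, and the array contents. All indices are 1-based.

slow=6, fast=12, a=[7, 5, 3, 4, 7, 0, 0, 0, 0, 0, 0, 9]

slow=1 fast=1: a[fast]=0, fast++
slow=1 fast=2: a[fast]=7≠0 swap→a[1]=7, slow++,fast++
slow=2 fast=3: a[fast]=5≠0 swap→a[2]=5, slow++,fast++
slow=3 fast=4: a[fast]=0, fast++
slow=3 fast=5: a[fast]=0, fast++
slow=3 fast=6: a[fast]=0, fast++
slow=3 fast=7: a[fast]=3≠0 swap→a[3]=3, slow++,fast++
slow=4 fast=8: a[fast]=4≠0 swap→a[4]=4, slow++,fast++
slow=5 fast=9: a[fast]=0, fast++
slow=5 fast=10: a[fast]=0, fast++
slow=5 fast=11: a[fast]=7≠0 swap→a[5]=7, slow++,fast++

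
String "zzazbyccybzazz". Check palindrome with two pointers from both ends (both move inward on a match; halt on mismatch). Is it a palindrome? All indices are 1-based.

palindrome

l=1 r=14: 'z'=='z', l++,r--
l=2 r=13: 'z'=='z', l++,r--
l=3 r=12: 'a'=='a', l++,r--
l=4 r=11: 'z'=='z', l++,r--
l=5 r=10: 'b'=='b', l++,r--
l=6 r=9: 'y'=='y', l++,r--
l=7 r=8: 'c'=='c', l++,r--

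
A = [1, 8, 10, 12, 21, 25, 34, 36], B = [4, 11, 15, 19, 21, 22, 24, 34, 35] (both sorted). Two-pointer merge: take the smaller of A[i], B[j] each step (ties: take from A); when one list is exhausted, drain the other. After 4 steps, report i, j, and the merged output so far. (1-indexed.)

i=4, j=2, merged so far=[1, 4, 8, 10]

[i=1,j=1] A[i]=1<=B[j]=4 take 1 → i++
[i=2,j=1] A[i]=8>B[j]=4 take 4 → j++
[i=2,j=2] A[i]=8<=B[j]=11 take 8 → i++
[i=3,j=2] A[i]=10<=B[j]=11 take 10 → i++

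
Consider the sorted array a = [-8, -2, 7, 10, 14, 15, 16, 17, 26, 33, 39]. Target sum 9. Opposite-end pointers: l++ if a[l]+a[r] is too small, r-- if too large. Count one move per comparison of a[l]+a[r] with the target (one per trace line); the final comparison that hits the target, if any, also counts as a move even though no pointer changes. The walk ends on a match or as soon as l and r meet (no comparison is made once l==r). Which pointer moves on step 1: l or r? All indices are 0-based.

l=0 r=10: -8+39=31 >9, r--

r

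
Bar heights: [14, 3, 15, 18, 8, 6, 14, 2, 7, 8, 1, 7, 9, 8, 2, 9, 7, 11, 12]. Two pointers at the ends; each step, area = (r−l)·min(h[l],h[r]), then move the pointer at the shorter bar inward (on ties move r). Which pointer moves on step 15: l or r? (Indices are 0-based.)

r

l=0 r=18: min(14,12)*18=216 best=216 *, r--
l=0 r=17: min(14,11)*17=187 best=216, r--
l=0 r=16: min(14,7)*16=112 best=216, r--
l=0 r=15: min(14,9)*15=135 best=216, r--
l=0 r=14: min(14,2)*14=28 best=216, r--
l=0 r=13: min(14,8)*13=104 best=216, r--
l=0 r=12: min(14,9)*12=108 best=216, r--
l=0 r=11: min(14,7)*11=77 best=216, r--
l=0 r=10: min(14,1)*10=10 best=216, r--
l=0 r=9: min(14,8)*9=72 best=216, r--
l=0 r=8: min(14,7)*8=56 best=216, r--
l=0 r=7: min(14,2)*7=14 best=216, r--
l=0 r=6: min(14,14)*6=84 best=216, r--
l=0 r=5: min(14,6)*5=30 best=216, r--
l=0 r=4: min(14,8)*4=32 best=216, r--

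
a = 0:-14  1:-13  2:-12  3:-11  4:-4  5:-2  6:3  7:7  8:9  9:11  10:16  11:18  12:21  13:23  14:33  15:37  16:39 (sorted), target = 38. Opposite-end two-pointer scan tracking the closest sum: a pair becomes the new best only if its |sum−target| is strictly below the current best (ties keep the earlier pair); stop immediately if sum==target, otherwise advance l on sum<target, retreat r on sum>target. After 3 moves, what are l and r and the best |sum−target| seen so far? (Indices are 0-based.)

l=3, r=16, best |Δ|=11

l=0 r=16: -14+39=25 d=13 *, l++
l=1 r=16: -13+39=26 d=12 *, l++
l=2 r=16: -12+39=27 d=11 *, l++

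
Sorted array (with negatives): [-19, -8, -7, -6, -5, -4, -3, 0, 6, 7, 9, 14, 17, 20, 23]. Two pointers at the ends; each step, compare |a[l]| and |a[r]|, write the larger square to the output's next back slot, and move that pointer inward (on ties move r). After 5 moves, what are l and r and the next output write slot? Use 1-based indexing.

l=2, r=11, next write slot=10

l=1 r=15: |-19|<=|23| out[15]=529, r--
l=1 r=14: |-19|<=|20| out[14]=400, r--
l=1 r=13: |-19|>|17| out[13]=361, l++
l=2 r=13: |-8|<=|17| out[12]=289, r--
l=2 r=12: |-8|<=|14| out[11]=196, r--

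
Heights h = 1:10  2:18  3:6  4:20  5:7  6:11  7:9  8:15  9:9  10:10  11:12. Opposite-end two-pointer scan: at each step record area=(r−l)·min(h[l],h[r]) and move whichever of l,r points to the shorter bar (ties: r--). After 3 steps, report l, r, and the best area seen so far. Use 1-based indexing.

l=2, r=9, best area=108

[1,11] min(10,12)*10=100 best=100 * → l++
[2,11] min(18,12)*9=108 best=108 * → r--
[2,10] min(18,10)*8=80 best=108 → r--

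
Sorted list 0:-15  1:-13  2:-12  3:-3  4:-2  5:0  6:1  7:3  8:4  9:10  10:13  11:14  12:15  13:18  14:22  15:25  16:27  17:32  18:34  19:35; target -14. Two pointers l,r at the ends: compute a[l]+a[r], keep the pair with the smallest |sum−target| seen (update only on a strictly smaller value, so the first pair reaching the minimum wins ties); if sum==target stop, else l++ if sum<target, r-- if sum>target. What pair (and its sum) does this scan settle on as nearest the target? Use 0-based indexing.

[0,19] -15+35=20 d=34 * → r--
[0,18] -15+34=19 d=33 * → r--
[0,17] -15+32=17 d=31 * → r--
[0,16] -15+27=12 d=26 * → r--
[0,15] -15+25=10 d=24 * → r--
[0,14] -15+22=7 d=21 * → r--
[0,13] -15+18=3 d=17 * → r--
[0,12] -15+15=0 d=14 * → r--
[0,11] -15+14=-1 d=13 * → r--
[0,10] -15+13=-2 d=12 * → r--
[0,9] -15+10=-5 d=9 * → r--
[0,8] -15+4=-11 d=3 * → r--
[0,7] -15+3=-12 d=2 * → r--
[0,6] -15+1=-14 d=0 * → stop

pair (-15, 1) with sum -14 (|Δ|=0)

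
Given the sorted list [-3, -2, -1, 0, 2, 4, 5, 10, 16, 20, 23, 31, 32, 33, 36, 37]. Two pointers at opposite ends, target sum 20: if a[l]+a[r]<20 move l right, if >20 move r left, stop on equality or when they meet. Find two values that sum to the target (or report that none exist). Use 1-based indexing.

(-3, 23)

[1,16] -3+37=34 >20 → r--
[1,15] -3+36=33 >20 → r--
[1,14] -3+33=30 >20 → r--
[1,13] -3+32=29 >20 → r--
[1,12] -3+31=28 >20 → r--
[1,11] -3+23=20 → found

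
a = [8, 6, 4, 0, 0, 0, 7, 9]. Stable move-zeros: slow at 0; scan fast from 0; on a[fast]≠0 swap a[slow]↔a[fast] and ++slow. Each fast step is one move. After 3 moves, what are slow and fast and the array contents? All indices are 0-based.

slow=0 fast=0: a[fast]=8≠0 swap→a[0]=8, slow++,fast++
slow=1 fast=1: a[fast]=6≠0 swap→a[1]=6, slow++,fast++
slow=2 fast=2: a[fast]=4≠0 swap→a[2]=4, slow++,fast++

slow=3, fast=3, a=[8, 6, 4, 0, 0, 0, 7, 9]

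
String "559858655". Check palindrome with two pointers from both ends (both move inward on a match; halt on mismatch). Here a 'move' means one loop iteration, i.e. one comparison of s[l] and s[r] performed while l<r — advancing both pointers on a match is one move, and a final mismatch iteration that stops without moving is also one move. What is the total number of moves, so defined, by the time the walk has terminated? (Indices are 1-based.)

l=1 r=9: '5'=='5', l++,r--
l=2 r=8: '5'=='5', l++,r--
l=3 r=7: '9'!='6', stop

3 moves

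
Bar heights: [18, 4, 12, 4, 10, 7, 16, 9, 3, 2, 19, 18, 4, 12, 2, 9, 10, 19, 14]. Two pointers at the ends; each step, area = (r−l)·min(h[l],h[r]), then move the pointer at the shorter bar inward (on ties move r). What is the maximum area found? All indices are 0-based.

max area = 306

[0,18] min(18,14)*18=252 best=252 * → r--
[0,17] min(18,19)*17=306 best=306 * → l++
[1,17] min(4,19)*16=64 best=306 → l++
[2,17] min(12,19)*15=180 best=306 → l++
[3,17] min(4,19)*14=56 best=306 → l++
[4,17] min(10,19)*13=130 best=306 → l++
[5,17] min(7,19)*12=84 best=306 → l++
[6,17] min(16,19)*11=176 best=306 → l++
[7,17] min(9,19)*10=90 best=306 → l++
[8,17] min(3,19)*9=27 best=306 → l++
[9,17] min(2,19)*8=16 best=306 → l++
[10,17] min(19,19)*7=133 best=306 → r--
[10,16] min(19,10)*6=60 best=306 → r--
[10,15] min(19,9)*5=45 best=306 → r--
[10,14] min(19,2)*4=8 best=306 → r--
[10,13] min(19,12)*3=36 best=306 → r--
[10,12] min(19,4)*2=8 best=306 → r--
[10,11] min(19,18)*1=18 best=306 → r--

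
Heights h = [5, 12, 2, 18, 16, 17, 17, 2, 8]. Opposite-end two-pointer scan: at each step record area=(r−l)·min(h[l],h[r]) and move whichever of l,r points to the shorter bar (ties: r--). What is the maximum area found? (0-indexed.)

l=0 r=8: min(5,8)*8=40 best=40 *, l++
l=1 r=8: min(12,8)*7=56 best=56 *, r--
l=1 r=7: min(12,2)*6=12 best=56, r--
l=1 r=6: min(12,17)*5=60 best=60 *, l++
l=2 r=6: min(2,17)*4=8 best=60, l++
l=3 r=6: min(18,17)*3=51 best=60, r--
l=3 r=5: min(18,17)*2=34 best=60, r--
l=3 r=4: min(18,16)*1=16 best=60, r--

max area = 60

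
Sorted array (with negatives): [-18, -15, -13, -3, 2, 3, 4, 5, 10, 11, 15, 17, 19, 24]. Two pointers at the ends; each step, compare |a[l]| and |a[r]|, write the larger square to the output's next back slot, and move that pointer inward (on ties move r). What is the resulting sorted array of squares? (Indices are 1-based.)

[4, 9, 9, 16, 25, 100, 121, 169, 225, 225, 289, 324, 361, 576]

l=1 r=14: |-18|<=|24| out[14]=576, r--
l=1 r=13: |-18|<=|19| out[13]=361, r--
l=1 r=12: |-18|>|17| out[12]=324, l++
l=2 r=12: |-15|<=|17| out[11]=289, r--
l=2 r=11: |-15|<=|15| out[10]=225, r--
l=2 r=10: |-15|>|11| out[9]=225, l++
l=3 r=10: |-13|>|11| out[8]=169, l++
l=4 r=10: |-3|<=|11| out[7]=121, r--
l=4 r=9: |-3|<=|10| out[6]=100, r--
l=4 r=8: |-3|<=|5| out[5]=25, r--
l=4 r=7: |-3|<=|4| out[4]=16, r--
l=4 r=6: |-3|<=|3| out[3]=9, r--
l=4 r=5: |-3|>|2| out[2]=9, l++
l=5 r=5: |2|<=|2| out[1]=4, r--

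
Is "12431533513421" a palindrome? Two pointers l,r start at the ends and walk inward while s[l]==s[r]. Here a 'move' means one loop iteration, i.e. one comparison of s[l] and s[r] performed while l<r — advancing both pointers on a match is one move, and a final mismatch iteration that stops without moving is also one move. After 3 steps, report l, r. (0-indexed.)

l=3, r=10

[0,13] '1'=='1' → l++,r--
[1,12] '2'=='2' → l++,r--
[2,11] '4'=='4' → l++,r--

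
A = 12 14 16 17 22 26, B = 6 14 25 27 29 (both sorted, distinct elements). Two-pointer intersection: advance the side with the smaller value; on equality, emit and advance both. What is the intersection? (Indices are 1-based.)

intersection = [14]

i=1 j=1: 12>6, j++
i=1 j=2: 12<14, i++
i=2 j=2: 14==14 emit, i++,j++
i=3 j=3: 16<25, i++
i=4 j=3: 17<25, i++
i=5 j=3: 22<25, i++
i=6 j=3: 26>25, j++
i=6 j=4: 26<27, i++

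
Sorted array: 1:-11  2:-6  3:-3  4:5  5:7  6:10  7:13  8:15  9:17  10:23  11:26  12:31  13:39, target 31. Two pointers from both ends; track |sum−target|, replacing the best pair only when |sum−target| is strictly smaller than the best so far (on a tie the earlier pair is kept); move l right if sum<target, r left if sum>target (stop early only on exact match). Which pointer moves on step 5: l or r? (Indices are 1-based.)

r

l=1 r=13: -11+39=28 d=3 *, l++
l=2 r=13: -6+39=33 d=2 *, r--
l=2 r=12: -6+31=25 d=6, l++
l=3 r=12: -3+31=28 d=3, l++
l=4 r=12: 5+31=36 d=5, r--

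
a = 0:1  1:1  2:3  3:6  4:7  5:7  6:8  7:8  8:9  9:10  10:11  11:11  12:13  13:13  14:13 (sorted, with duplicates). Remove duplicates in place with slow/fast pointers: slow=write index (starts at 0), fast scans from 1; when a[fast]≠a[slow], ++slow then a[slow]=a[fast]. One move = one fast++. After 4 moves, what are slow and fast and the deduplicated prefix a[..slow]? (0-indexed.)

slow=3, fast=5, prefix=[1, 3, 6, 7]

slow=0 fast=1: a[fast]=1=a[slow] dup, fast++
slow=0 fast=2: a[fast]=3≠a[slow]=1 write a[1]=3, slow++,fast++
slow=1 fast=3: a[fast]=6≠a[slow]=3 write a[2]=6, slow++,fast++
slow=2 fast=4: a[fast]=7≠a[slow]=6 write a[3]=7, slow++,fast++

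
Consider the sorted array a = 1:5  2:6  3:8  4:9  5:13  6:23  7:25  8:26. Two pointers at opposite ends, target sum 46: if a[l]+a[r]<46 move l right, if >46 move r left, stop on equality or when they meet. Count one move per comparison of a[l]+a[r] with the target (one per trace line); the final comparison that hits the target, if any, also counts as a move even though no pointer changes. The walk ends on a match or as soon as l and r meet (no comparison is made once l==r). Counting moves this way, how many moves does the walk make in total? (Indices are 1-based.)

7 moves

[1,8] 5+26=31 <46 → l++
[2,8] 6+26=32 <46 → l++
[3,8] 8+26=34 <46 → l++
[4,8] 9+26=35 <46 → l++
[5,8] 13+26=39 <46 → l++
[6,8] 23+26=49 >46 → r--
[6,7] 23+25=48 >46 → r--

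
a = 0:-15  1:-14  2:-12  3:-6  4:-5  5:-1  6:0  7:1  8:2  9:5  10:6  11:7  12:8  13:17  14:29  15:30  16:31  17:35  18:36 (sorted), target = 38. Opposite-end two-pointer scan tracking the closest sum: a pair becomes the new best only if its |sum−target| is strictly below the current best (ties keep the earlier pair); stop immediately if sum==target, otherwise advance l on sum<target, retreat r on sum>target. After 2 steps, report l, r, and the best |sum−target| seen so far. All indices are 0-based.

l=2, r=18, best |Δ|=16

[0,18] -15+36=21 d=17 * → l++
[1,18] -14+36=22 d=16 * → l++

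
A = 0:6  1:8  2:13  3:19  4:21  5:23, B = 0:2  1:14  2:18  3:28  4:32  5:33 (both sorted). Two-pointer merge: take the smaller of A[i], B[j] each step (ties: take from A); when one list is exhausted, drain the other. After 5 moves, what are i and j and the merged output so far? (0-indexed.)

[i=0,j=0] A[i]=6>B[j]=2 take 2 → j++
[i=0,j=1] A[i]=6<=B[j]=14 take 6 → i++
[i=1,j=1] A[i]=8<=B[j]=14 take 8 → i++
[i=2,j=1] A[i]=13<=B[j]=14 take 13 → i++
[i=3,j=1] A[i]=19>B[j]=14 take 14 → j++

i=3, j=2, merged so far=[2, 6, 8, 13, 14]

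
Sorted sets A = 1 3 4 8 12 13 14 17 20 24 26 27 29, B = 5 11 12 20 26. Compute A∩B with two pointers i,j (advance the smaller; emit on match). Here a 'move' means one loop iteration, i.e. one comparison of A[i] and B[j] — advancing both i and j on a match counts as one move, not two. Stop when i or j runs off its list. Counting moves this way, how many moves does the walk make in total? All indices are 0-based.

[i=0,j=0] 1<5 → i++
[i=1,j=0] 3<5 → i++
[i=2,j=0] 4<5 → i++
[i=3,j=0] 8>5 → j++
[i=3,j=1] 8<11 → i++
[i=4,j=1] 12>11 → j++
[i=4,j=2] 12==12 emit → i++,j++
[i=5,j=3] 13<20 → i++
[i=6,j=3] 14<20 → i++
[i=7,j=3] 17<20 → i++
[i=8,j=3] 20==20 emit → i++,j++
[i=9,j=4] 24<26 → i++
[i=10,j=4] 26==26 emit → i++,j++

13 moves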